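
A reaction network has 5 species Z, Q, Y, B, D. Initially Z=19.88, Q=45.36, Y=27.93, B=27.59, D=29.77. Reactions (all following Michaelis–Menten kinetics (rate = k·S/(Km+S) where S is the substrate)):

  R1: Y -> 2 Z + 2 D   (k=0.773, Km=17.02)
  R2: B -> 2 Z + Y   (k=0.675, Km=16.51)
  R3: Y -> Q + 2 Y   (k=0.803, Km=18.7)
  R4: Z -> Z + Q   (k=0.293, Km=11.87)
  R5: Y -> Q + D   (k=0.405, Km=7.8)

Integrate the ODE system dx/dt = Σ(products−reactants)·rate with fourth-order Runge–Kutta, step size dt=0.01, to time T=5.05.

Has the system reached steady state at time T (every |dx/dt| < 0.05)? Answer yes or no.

RK4 with dt=0.01: 505 steps to T=5.05. Trajectory (selected grid times):
t=0.00: Z=19.88 Q=45.36 Y=27.93 B=27.59 D=29.77
t=0.56: Z=20.89 Q=45.91 Y=27.99 B=27.35 D=30.49
t=1.12: Z=21.90 Q=46.46 Y=28.05 B=27.12 D=31.20
t=1.68: Z=22.91 Q=47.02 Y=28.10 B=26.88 D=31.92
t=2.24: Z=23.91 Q=47.57 Y=28.16 B=26.65 D=32.63
t=2.81: Z=24.94 Q=48.14 Y=28.22 B=26.41 D=33.37
t=3.37: Z=25.94 Q=48.70 Y=28.27 B=26.18 D=34.08
t=3.93: Z=26.95 Q=49.26 Y=28.33 B=25.95 D=34.80
t=4.49: Z=27.95 Q=49.83 Y=28.38 B=25.72 D=35.52
t=5.05: Z=28.95 Q=50.39 Y=28.43 B=25.49 D=36.24
Rates at T: R1=0.4835, R2=0.4097, R3=0.4844, R4=0.2078, R5=0.3178
dx/dt at T (Σ net stoichiometry × rate): Z=+1.7864, Q=+1.0100, Y=+0.0927, B=-0.4097, D=+1.2849
Largest |dx/dt| is |+1.7864| (Z) ≥ 0.05 → not steady.

Steady state at T: no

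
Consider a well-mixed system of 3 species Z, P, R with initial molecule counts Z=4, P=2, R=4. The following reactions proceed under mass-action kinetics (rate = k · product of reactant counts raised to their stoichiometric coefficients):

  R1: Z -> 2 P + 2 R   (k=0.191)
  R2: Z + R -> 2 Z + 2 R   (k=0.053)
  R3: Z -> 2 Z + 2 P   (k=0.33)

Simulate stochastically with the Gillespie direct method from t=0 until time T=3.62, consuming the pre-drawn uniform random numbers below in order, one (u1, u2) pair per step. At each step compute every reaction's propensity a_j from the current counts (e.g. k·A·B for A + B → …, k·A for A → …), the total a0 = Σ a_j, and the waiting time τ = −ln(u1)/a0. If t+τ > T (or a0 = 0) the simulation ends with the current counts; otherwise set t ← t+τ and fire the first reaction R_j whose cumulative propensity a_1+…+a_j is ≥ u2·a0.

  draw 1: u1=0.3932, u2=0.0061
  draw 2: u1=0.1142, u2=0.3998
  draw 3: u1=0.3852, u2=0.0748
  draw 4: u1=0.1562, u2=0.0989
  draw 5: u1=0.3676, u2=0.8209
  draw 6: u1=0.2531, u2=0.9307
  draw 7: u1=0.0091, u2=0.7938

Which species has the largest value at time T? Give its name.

t=0.000: Z=4 P=2 R=4
Draw 1: a1=0.764, a2=0.848, a3=1.320, a0=2.932; τ=−ln(0.3932)/2.932=0.318 → t=0.318; u2·a0=0.0061·2.932=0.018 ≤ a1=0.764 → R1 fires; Z=3 P=4 R=6
Draw 2: a1=0.573, a2=0.954, a3=0.990, a0=2.517; τ=−ln(0.1142)/2.517=0.862 → t=1.180; u2·a0=0.3998·2.517=1.006; a1=0.573 < 1.006 ≤ a1+a2=1.527 → R2 fires; Z=4 P=4 R=7
Draw 3: a1=0.764, a2=1.484, a3=1.320, a0=3.568; τ=−ln(0.3852)/3.568=0.267 → t=1.448; u2·a0=0.0748·3.568=0.267 ≤ a1=0.764 → R1 fires; Z=3 P=6 R=9
Draw 4: a1=0.573, a2=1.431, a3=0.990, a0=2.994; τ=−ln(0.1562)/2.994=0.620 → t=2.068; u2·a0=0.0989·2.994=0.296 ≤ a1=0.573 → R1 fires; Z=2 P=8 R=11
Draw 5: a1=0.382, a2=1.166, a3=0.660, a0=2.208; τ=−ln(0.3676)/2.208=0.453 → t=2.521; u2·a0=0.8209·2.208=1.813; a1+a2=1.548 < 1.813 ≤ a1+…+a3=2.208 → R3 fires; Z=3 P=10 R=11
Draw 6: a1=0.573, a2=1.749, a3=0.990, a0=3.312; τ=−ln(0.2531)/3.312=0.415 → t=2.936; u2·a0=0.9307·3.312=3.082; a1+a2=2.322 < 3.082 ≤ a1+…+a3=3.312 → R3 fires; Z=4 P=12 R=11
Draw 7: a1=0.764, a2=2.332, a3=1.320, a0=4.416; τ=−ln(0.0091)/4.416=1.064 → t=4.000 > T=3.62: stop.
At T=3.62: Z=4 P=12 R=11; the largest is P.

Dominant species at T: P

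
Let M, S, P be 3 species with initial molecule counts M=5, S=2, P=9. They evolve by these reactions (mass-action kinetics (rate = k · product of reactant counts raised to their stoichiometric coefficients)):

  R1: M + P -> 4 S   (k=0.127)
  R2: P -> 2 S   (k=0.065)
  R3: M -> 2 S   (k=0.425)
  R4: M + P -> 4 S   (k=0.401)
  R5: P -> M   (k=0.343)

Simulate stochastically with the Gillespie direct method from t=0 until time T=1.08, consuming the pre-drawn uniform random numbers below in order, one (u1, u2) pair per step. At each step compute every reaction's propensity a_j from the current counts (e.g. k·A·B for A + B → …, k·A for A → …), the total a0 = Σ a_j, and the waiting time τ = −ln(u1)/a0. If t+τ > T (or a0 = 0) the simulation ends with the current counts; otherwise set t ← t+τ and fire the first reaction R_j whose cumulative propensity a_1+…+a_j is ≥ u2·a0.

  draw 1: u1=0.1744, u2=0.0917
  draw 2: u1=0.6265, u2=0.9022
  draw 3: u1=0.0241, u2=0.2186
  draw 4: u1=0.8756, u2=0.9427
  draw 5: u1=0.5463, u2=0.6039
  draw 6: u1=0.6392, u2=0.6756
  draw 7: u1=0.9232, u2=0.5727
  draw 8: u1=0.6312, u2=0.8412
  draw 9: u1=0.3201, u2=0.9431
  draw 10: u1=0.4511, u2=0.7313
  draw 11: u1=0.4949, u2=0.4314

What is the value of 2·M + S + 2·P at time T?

Check how each reaction changes W = 2·M + S + 2·P (weight of products minus weight of reactants):
R1: M + P -> 4 S: (1·4) − (2·1 + 2·1) = 4 − 4 = 0
R2: P -> 2 S: (1·2) − (2·1) = 2 − 2 = 0
R3: M -> 2 S: (1·2) − (2·1) = 2 − 2 = 0
R4: M + P -> 4 S: (1·4) − (2·1 + 2·1) = 4 − 4 = 0
R5: P -> M: (2·1) − (2·1) = 2 − 2 = 0
Every reaction leaves W unchanged, so W is conserved and no simulation is needed: W(T) = W(0) = 2·5 + 2 + 2·9 = 30

Value at T = 30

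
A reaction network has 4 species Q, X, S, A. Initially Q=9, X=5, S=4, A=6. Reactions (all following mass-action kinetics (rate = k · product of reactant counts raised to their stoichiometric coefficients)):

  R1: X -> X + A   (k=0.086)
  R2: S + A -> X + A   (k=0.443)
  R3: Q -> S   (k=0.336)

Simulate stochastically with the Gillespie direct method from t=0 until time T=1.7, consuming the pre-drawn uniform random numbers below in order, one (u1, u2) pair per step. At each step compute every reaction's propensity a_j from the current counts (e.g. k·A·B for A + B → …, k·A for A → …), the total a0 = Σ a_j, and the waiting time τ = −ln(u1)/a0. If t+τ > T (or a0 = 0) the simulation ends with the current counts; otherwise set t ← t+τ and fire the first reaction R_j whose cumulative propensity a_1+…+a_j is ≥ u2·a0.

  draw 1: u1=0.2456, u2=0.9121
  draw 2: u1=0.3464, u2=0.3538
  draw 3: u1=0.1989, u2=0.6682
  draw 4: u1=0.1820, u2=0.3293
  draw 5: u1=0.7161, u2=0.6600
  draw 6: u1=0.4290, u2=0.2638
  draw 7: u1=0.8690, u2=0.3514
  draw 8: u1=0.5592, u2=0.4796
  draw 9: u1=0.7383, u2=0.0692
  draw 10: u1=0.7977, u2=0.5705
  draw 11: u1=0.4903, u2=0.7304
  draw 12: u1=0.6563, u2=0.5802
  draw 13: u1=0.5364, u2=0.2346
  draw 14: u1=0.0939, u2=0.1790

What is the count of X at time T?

X at T = 13

t=0.000: Q=9 X=5 S=4 A=6
Draw 1: a1=0.430, a2=10.632, a3=3.024, a0=14.086; τ=−ln(0.2456)/14.086=0.100 → t=0.100; u2·a0=0.9121·14.086=12.848; a1+a2=11.062 < 12.848 ≤ a1+…+a3=14.086 → R3 fires; Q=8 X=5 S=5 A=6
Draw 2: a1=0.430, a2=13.290, a3=2.688, a0=16.408; τ=−ln(0.3464)/16.408=0.065 → t=0.164; u2·a0=0.3538·16.408=5.805; a1=0.430 < 5.805 ≤ a1+a2=13.720 → R2 fires; Q=8 X=6 S=4 A=6
Draw 3: a1=0.516, a2=10.632, a3=2.688, a0=13.836; τ=−ln(0.1989)/13.836=0.117 → t=0.281; u2·a0=0.6682·13.836=9.245; a1=0.516 < 9.245 ≤ a1+a2=11.148 → R2 fires; Q=8 X=7 S=3 A=6
Draw 4: a1=0.602, a2=7.974, a3=2.688, a0=11.264; τ=−ln(0.1820)/11.264=0.151 → t=0.432; u2·a0=0.3293·11.264=3.709; a1=0.602 < 3.709 ≤ a1+a2=8.576 → R2 fires; Q=8 X=8 S=2 A=6
Draw 5: a1=0.688, a2=5.316, a3=2.688, a0=8.692; τ=−ln(0.7161)/8.692=0.038 → t=0.471; u2·a0=0.6600·8.692=5.737; a1=0.688 < 5.737 ≤ a1+a2=6.004 → R2 fires; Q=8 X=9 S=1 A=6
Draw 6: a1=0.774, a2=2.658, a3=2.688, a0=6.120; τ=−ln(0.4290)/6.120=0.138 → t=0.609; u2·a0=0.2638·6.120=1.614; a1=0.774 < 1.614 ≤ a1+a2=3.432 → R2 fires; Q=8 X=10 S=0 A=6
Draw 7: a1=0.860, a2=0.000, a3=2.688, a0=3.548; τ=−ln(0.8690)/3.548=0.040 → t=0.649; u2·a0=0.3514·3.548=1.247; a1+a2=0.860 < 1.247 ≤ a1+…+a3=3.548 → R3 fires; Q=7 X=10 S=1 A=6
Draw 8: a1=0.860, a2=2.658, a3=2.352, a0=5.870; τ=−ln(0.5592)/5.870=0.099 → t=0.748; u2·a0=0.4796·5.870=2.815; a1=0.860 < 2.815 ≤ a1+a2=3.518 → R2 fires; Q=7 X=11 S=0 A=6
Draw 9: a1=0.946, a2=0.000, a3=2.352, a0=3.298; τ=−ln(0.7383)/3.298=0.092 → t=0.840; u2·a0=0.0692·3.298=0.228 ≤ a1=0.946 → R1 fires; Q=7 X=11 S=0 A=7
Draw 10: a1=0.946, a2=0.000, a3=2.352, a0=3.298; τ=−ln(0.7977)/3.298=0.069 → t=0.908; u2·a0=0.5705·3.298=1.882; a1+a2=0.946 < 1.882 ≤ a1+…+a3=3.298 → R3 fires; Q=6 X=11 S=1 A=7
Draw 11: a1=0.946, a2=3.101, a3=2.016, a0=6.063; τ=−ln(0.4903)/6.063=0.118 → t=1.026; u2·a0=0.7304·6.063=4.428; a1+a2=4.047 < 4.428 ≤ a1+…+a3=6.063 → R3 fires; Q=5 X=11 S=2 A=7
Draw 12: a1=0.946, a2=6.202, a3=1.680, a0=8.828; τ=−ln(0.6563)/8.828=0.048 → t=1.073; u2·a0=0.5802·8.828=5.122; a1=0.946 < 5.122 ≤ a1+a2=7.148 → R2 fires; Q=5 X=12 S=1 A=7
Draw 13: a1=1.032, a2=3.101, a3=1.680, a0=5.813; τ=−ln(0.5364)/5.813=0.107 → t=1.181; u2·a0=0.2346·5.813=1.364; a1=1.032 < 1.364 ≤ a1+a2=4.133 → R2 fires; Q=5 X=13 S=0 A=7
Draw 14: a1=1.118, a2=0.000, a3=1.680, a0=2.798; τ=−ln(0.0939)/2.798=0.845 → t=2.026 > T=1.7: stop.
Read off X at T=1.7: 13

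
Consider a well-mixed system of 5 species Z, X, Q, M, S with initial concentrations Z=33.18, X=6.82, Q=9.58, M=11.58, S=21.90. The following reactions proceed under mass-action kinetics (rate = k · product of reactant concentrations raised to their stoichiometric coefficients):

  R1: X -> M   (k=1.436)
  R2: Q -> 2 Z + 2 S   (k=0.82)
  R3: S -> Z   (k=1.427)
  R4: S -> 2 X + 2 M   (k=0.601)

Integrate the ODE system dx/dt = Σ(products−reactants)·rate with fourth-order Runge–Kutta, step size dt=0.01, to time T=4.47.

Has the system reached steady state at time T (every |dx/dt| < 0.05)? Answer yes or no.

RK4 with dt=0.01: 447 steps to T=4.47. Trajectory (selected grid times):
t=0.00: Z=33.18 X=6.82 Q=9.58 M=11.58 S=21.90
t=0.50: Z=51.23 X=10.05 Q=6.36 M=27.90 S=11.86
t=0.99: Z=61.83 X=8.72 Q=4.25 M=40.00 S=6.97
t=1.49: Z=68.61 X=6.54 Q=2.82 M=48.78 S=4.27
t=1.99: Z=72.95 X=4.62 Q=1.87 M=54.81 S=2.70
t=2.48: Z=75.72 X=3.19 Q=1.25 M=58.83 S=1.76
t=2.98: Z=77.59 X=2.15 Q=0.83 M=61.58 S=1.15
t=3.48: Z=78.82 X=1.44 Q=0.55 M=63.42 S=0.76
t=3.97: Z=79.62 X=0.97 Q=0.37 M=64.63 S=0.50
t=4.47: Z=80.16 X=0.65 Q=0.25 M=65.45 S=0.33
Rates at T: R1=0.9286, R2=0.2011, R3=0.4765, R4=0.2007
dx/dt at T (Σ net stoichiometry × rate): Z=+0.8786, X=-0.5272, Q=-0.2011, M=+1.3299, S=-0.2750
Largest |dx/dt| is |+1.3299| (M) ≥ 0.05 → not steady.

Steady state at T: no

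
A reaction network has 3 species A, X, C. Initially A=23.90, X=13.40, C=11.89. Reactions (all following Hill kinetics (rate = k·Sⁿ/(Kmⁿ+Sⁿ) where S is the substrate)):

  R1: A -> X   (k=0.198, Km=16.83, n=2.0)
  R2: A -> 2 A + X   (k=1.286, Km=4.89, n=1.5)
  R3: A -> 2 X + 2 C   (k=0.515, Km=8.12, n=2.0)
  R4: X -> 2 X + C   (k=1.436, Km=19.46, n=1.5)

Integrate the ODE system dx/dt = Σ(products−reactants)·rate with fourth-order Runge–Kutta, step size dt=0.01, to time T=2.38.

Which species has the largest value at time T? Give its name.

RK4 with dt=0.01: 238 steps to T=2.38. Trajectory (selected grid times):
t=0.00: A=23.90 X=13.40 C=11.89
t=0.26: A=24.05 X=14.12 C=12.27
t=0.53: A=24.21 X=14.88 C=12.67
t=0.79: A=24.36 X=15.61 C=13.06
t=1.06: A=24.52 X=16.38 C=13.48
t=1.32: A=24.67 X=17.13 C=13.89
t=1.59: A=24.83 X=17.92 C=14.32
t=1.85: A=24.98 X=18.68 C=14.74
t=2.12: A=25.13 X=19.48 C=15.18
t=2.38: A=25.29 X=20.25 C=15.61
At T=2.38: A=25.29 X=20.25 C=15.61; the largest is A.

Dominant species at T: A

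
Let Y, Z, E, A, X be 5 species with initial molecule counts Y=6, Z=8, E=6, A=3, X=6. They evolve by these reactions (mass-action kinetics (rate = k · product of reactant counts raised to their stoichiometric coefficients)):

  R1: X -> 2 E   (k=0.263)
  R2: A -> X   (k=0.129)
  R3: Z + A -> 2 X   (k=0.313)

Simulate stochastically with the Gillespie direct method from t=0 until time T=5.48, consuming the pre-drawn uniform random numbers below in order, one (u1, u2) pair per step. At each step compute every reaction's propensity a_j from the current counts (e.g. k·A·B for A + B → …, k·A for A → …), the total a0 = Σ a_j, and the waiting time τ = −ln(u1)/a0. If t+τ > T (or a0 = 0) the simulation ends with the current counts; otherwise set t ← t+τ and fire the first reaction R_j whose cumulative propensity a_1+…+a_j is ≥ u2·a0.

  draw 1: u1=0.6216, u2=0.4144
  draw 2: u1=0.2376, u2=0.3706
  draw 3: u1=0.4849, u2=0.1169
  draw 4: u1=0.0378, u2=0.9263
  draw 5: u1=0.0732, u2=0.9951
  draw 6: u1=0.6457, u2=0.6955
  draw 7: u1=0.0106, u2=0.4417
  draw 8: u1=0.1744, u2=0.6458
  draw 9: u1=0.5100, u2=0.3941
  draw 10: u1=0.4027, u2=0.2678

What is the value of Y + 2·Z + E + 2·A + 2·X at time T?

Check how each reaction changes W = Y + 2·Z + E + 2·A + 2·X (weight of products minus weight of reactants):
R1: X -> 2 E: (1·2) − (2·1) = 2 − 2 = 0
R2: A -> X: (2·1) − (2·1) = 2 − 2 = 0
R3: Z + A -> 2 X: (2·2) − (2·1 + 2·1) = 4 − 4 = 0
Every reaction leaves W unchanged, so W is conserved and no simulation is needed: W(T) = W(0) = 6 + 2·8 + 6 + 2·3 + 2·6 = 46

Value at T = 46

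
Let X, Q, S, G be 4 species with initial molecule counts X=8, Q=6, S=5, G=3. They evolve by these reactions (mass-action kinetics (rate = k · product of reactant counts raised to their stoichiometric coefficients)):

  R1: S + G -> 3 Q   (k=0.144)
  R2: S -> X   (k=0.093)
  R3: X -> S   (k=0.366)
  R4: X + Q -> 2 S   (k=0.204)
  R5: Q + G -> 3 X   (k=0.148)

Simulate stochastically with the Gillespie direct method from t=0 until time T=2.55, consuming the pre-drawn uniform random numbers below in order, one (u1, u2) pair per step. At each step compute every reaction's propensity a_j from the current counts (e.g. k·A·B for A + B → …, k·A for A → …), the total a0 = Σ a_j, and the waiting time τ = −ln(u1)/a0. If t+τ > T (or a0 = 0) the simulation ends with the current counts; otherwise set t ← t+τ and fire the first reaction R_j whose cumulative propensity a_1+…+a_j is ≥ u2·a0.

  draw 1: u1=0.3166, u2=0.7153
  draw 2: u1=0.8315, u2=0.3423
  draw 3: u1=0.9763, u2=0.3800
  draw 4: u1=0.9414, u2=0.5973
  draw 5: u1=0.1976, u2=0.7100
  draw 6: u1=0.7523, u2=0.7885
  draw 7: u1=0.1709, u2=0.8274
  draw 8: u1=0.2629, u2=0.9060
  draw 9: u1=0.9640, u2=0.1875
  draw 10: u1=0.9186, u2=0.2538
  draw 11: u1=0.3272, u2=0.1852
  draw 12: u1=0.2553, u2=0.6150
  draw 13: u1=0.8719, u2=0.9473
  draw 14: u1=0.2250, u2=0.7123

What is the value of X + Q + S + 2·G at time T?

Value at T = 25

Check how each reaction changes W = X + Q + S + 2·G (weight of products minus weight of reactants):
R1: S + G -> 3 Q: (1·3) − (1·1 + 2·1) = 3 − 3 = 0
R2: S -> X: (1·1) − (1·1) = 1 − 1 = 0
R3: X -> S: (1·1) − (1·1) = 1 − 1 = 0
R4: X + Q -> 2 S: (1·2) − (1·1 + 1·1) = 2 − 2 = 0
R5: Q + G -> 3 X: (1·3) − (1·1 + 2·1) = 3 − 3 = 0
Every reaction leaves W unchanged, so W is conserved and no simulation is needed: W(T) = W(0) = 8 + 6 + 5 + 2·3 = 25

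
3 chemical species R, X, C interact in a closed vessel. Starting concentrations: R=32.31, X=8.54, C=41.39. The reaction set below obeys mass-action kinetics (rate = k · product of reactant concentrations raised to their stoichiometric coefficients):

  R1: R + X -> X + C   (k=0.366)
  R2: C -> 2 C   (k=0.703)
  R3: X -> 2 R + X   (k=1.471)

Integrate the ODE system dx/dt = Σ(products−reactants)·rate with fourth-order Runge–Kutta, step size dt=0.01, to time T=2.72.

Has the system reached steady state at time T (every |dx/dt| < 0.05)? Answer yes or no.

RK4 with dt=0.01: 272 steps to T=2.72. Trajectory (selected grid times):
t=0.00: R=32.31 X=8.54 C=41.39
t=0.30: R=17.54 X=8.54 C=76.21
t=0.60: R=11.76 X=8.54 C=109.03
t=0.91: R=9.45 X=8.54 C=146.91
t=1.21: R=8.59 X=8.54 C=190.77
t=1.51: R=8.25 X=8.54 C=244.33
t=1.81: R=8.12 X=8.54 C=310.24
t=2.12: R=8.07 X=8.54 C=394.54
t=2.42: R=8.05 X=8.54 C=495.59
t=2.72: R=8.04 X=8.54 C=620.35
Rates at T: R1=25.1401, R2=436.1031, R3=12.5623
dx/dt at T (Σ net stoichiometry × rate): R=-0.0154, X=+0.0000, C=+461.2432
Largest |dx/dt| is |+461.2432| (C) ≥ 0.05 → not steady.

Steady state at T: no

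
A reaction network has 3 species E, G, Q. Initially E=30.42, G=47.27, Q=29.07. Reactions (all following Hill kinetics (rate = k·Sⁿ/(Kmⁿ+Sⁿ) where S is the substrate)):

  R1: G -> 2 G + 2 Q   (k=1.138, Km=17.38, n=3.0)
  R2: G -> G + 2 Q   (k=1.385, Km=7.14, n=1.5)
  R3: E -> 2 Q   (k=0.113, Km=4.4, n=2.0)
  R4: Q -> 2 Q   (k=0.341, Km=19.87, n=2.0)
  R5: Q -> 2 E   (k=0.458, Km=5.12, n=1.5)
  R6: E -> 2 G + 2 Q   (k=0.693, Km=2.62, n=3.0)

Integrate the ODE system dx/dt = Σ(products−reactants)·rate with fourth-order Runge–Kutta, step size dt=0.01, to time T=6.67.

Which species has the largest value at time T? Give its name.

Dominant species at T: Q

RK4 with dt=0.01: 667 steps to T=6.67. Trajectory (selected grid times):
t=0.00: E=30.42 G=47.27 Q=29.07
t=0.74: E=30.46 G=49.10 Q=33.67
t=1.48: E=30.51 G=50.93 Q=38.29
t=2.22: E=30.56 G=52.77 Q=42.93
t=2.96: E=30.62 G=54.61 Q=47.59
t=3.71: E=30.69 G=56.48 Q=52.32
t=4.45: E=30.75 G=58.32 Q=57.01
t=5.19: E=30.82 G=60.17 Q=61.70
t=5.93: E=30.89 G=62.01 Q=66.41
t=6.67: E=30.96 G=63.86 Q=71.12
At T=6.67: E=30.96 G=63.86 Q=71.12; the largest is Q.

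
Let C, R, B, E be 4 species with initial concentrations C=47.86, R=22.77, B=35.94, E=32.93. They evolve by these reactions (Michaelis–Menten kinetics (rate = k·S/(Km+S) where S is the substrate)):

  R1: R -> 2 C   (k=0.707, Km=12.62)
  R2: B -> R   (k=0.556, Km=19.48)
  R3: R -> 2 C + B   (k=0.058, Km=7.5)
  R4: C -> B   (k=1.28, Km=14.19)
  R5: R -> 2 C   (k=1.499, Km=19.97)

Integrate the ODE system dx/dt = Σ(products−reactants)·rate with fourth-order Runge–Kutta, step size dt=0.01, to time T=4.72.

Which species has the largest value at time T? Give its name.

Dominant species at T: C

RK4 with dt=0.01: 472 steps to T=4.72. Trajectory (selected grid times):
t=0.00: C=47.86 R=22.77 B=35.94 E=32.93
t=0.52: C=48.69 R=22.29 B=36.29 E=32.93
t=1.05: C=49.52 R=21.80 B=36.65 E=32.93
t=1.57: C=50.32 R=21.33 B=37.00 E=32.93
t=2.10: C=51.12 R=20.86 B=37.36 E=32.93
t=2.62: C=51.89 R=20.40 B=37.71 E=32.93
t=3.15: C=52.66 R=19.95 B=38.07 E=32.93
t=3.67: C=53.40 R=19.50 B=38.43 E=32.93
t=4.20: C=54.14 R=19.06 B=38.79 E=32.93
t=4.72: C=54.85 R=18.63 B=39.15 E=32.93
At T=4.72: C=54.85 R=18.63 B=39.15 E=32.93; the largest is C.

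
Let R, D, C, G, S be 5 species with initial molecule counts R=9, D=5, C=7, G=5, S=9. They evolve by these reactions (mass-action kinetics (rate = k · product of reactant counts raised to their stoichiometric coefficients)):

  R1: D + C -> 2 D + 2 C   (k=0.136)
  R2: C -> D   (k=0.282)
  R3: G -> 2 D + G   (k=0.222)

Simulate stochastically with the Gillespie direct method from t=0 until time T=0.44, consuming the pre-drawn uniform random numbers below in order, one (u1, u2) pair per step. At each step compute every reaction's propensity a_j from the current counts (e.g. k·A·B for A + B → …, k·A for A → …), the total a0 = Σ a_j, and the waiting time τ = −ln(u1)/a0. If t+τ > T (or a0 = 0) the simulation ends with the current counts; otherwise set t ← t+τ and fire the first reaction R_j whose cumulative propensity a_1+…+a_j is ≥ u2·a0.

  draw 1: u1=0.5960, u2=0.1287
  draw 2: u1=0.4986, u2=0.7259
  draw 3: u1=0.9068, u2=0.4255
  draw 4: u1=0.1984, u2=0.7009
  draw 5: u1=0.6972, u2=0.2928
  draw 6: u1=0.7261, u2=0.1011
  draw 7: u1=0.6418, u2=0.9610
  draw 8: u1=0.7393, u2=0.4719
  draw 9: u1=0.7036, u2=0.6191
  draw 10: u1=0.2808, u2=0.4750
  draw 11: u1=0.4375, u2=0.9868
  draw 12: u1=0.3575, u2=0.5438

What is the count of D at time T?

D at T = 18

t=0.000: R=9 D=5 C=7 G=5 S=9
Draw 1: a1=4.760, a2=1.974, a3=1.110, a0=7.844; τ=−ln(0.5960)/7.844=0.066 → t=0.066; u2·a0=0.1287·7.844=1.010 ≤ a1=4.760 → R1 fires; R=9 D=6 C=8 G=5 S=9
Draw 2: a1=6.528, a2=2.256, a3=1.110, a0=9.894; τ=−ln(0.4986)/9.894=0.070 → t=0.136; u2·a0=0.7259·9.894=7.182; a1=6.528 < 7.182 ≤ a1+a2=8.784 → R2 fires; R=9 D=7 C=7 G=5 S=9
Draw 3: a1=6.664, a2=1.974, a3=1.110, a0=9.748; τ=−ln(0.9068)/9.748=0.010 → t=0.146; u2·a0=0.4255·9.748=4.148 ≤ a1=6.664 → R1 fires; R=9 D=8 C=8 G=5 S=9
Draw 4: a1=8.704, a2=2.256, a3=1.110, a0=12.070; τ=−ln(0.1984)/12.070=0.134 → t=0.280; u2·a0=0.7009·12.070=8.460 ≤ a1=8.704 → R1 fires; R=9 D=9 C=9 G=5 S=9
Draw 5: a1=11.016, a2=2.538, a3=1.110, a0=14.664; τ=−ln(0.6972)/14.664=0.025 → t=0.305; u2·a0=0.2928·14.664=4.294 ≤ a1=11.016 → R1 fires; R=9 D=10 C=10 G=5 S=9
Draw 6: a1=13.600, a2=2.820, a3=1.110, a0=17.530; τ=−ln(0.7261)/17.530=0.018 → t=0.323; u2·a0=0.1011·17.530=1.772 ≤ a1=13.600 → R1 fires; R=9 D=11 C=11 G=5 S=9
Draw 7: a1=16.456, a2=3.102, a3=1.110, a0=20.668; τ=−ln(0.6418)/20.668=0.021 → t=0.345; u2·a0=0.9610·20.668=19.862; a1+a2=19.558 < 19.862 ≤ a1+…+a3=20.668 → R3 fires; R=9 D=13 C=11 G=5 S=9
Draw 8: a1=19.448, a2=3.102, a3=1.110, a0=23.660; τ=−ln(0.7393)/23.660=0.013 → t=0.357; u2·a0=0.4719·23.660=11.165 ≤ a1=19.448 → R1 fires; R=9 D=14 C=12 G=5 S=9
Draw 9: a1=22.848, a2=3.384, a3=1.110, a0=27.342; τ=−ln(0.7036)/27.342=0.013 → t=0.370; u2·a0=0.6191·27.342=16.927 ≤ a1=22.848 → R1 fires; R=9 D=15 C=13 G=5 S=9
Draw 10: a1=26.520, a2=3.666, a3=1.110, a0=31.296; τ=−ln(0.2808)/31.296=0.041 → t=0.411; u2·a0=0.4750·31.296=14.866 ≤ a1=26.520 → R1 fires; R=9 D=16 C=14 G=5 S=9
Draw 11: a1=30.464, a2=3.948, a3=1.110, a0=35.522; τ=−ln(0.4375)/35.522=0.023 → t=0.434; u2·a0=0.9868·35.522=35.053; a1+a2=34.412 < 35.053 ≤ a1+…+a3=35.522 → R3 fires; R=9 D=18 C=14 G=5 S=9
Draw 12: a1=34.272, a2=3.948, a3=1.110, a0=39.330; τ=−ln(0.3575)/39.330=0.026 → t=0.460 > T=0.44: stop.
Read off D at T=0.44: 18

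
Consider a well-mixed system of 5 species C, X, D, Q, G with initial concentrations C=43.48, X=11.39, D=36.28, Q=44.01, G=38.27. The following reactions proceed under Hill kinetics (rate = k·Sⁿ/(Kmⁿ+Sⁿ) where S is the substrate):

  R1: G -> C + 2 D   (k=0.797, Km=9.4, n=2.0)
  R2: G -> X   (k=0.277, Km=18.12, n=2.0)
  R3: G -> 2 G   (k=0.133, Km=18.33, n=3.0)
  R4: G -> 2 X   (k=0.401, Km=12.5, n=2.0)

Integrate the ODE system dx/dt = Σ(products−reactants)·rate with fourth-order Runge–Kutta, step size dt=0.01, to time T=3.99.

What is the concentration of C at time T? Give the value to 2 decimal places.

C at T = 46.45

RK4 with dt=0.01: 399 steps to T=3.99. Trajectory (selected grid times):
t=0.00: C=43.48 X=11.39 D=36.28 Q=44.01 G=38.27
t=0.44: C=43.81 X=11.81 D=36.94 Q=44.01 G=37.73
t=0.89: C=44.15 X=12.23 D=37.62 Q=44.01 G=37.19
t=1.33: C=44.48 X=12.65 D=38.27 Q=44.01 G=36.65
t=1.77: C=44.81 X=13.06 D=38.93 Q=44.01 G=36.12
t=2.22: C=45.14 X=13.48 D=39.60 Q=44.01 G=35.58
t=2.66: C=45.47 X=13.89 D=40.26 Q=44.01 G=35.05
t=3.10: C=45.80 X=14.30 D=40.91 Q=44.01 G=34.52
t=3.55: C=46.13 X=14.72 D=41.58 Q=44.01 G=33.98
t=3.99: C=46.45 X=15.12 D=42.23 Q=44.01 G=33.46
Read off C at T=3.99: 46.45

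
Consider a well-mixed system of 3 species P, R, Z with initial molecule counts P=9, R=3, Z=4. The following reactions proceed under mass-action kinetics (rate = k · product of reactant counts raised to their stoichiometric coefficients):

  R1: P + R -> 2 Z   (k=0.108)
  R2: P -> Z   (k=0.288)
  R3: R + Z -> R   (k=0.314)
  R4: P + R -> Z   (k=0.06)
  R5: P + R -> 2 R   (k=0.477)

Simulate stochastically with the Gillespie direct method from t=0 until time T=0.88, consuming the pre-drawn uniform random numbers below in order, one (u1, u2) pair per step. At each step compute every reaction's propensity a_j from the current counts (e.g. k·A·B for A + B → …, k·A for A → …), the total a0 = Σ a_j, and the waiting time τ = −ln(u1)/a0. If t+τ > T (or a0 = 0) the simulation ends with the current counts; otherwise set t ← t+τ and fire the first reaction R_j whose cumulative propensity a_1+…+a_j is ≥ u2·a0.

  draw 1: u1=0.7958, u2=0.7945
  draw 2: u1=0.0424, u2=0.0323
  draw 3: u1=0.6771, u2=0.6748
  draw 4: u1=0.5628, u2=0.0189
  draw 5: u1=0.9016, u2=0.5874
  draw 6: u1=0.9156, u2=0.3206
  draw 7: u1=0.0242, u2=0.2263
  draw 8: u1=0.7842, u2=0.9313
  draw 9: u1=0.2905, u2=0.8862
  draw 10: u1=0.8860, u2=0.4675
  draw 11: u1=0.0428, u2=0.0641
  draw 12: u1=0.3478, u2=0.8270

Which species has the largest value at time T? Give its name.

t=0.000: P=9 R=3 Z=4
Draw 1: a1=2.916, a2=2.592, a3=3.768, a4=1.620, a5=12.879, a0=23.775; τ=−ln(0.7958)/23.775=0.010 → t=0.010; u2·a0=0.7945·23.775=18.889; a1+…+a4=10.896 < 18.889 ≤ a1+…+a5=23.775 → R5 fires; P=8 R=4 Z=4
Draw 2: a1=3.456, a2=2.304, a3=5.024, a4=1.920, a5=15.264, a0=27.968; τ=−ln(0.0424)/27.968=0.113 → t=0.123; u2·a0=0.0323·27.968=0.903 ≤ a1=3.456 → R1 fires; P=7 R=3 Z=6
Draw 3: a1=2.268, a2=2.016, a3=5.652, a4=1.260, a5=10.017, a0=21.213; τ=−ln(0.6771)/21.213=0.018 → t=0.141; u2·a0=0.6748·21.213=14.315; a1+…+a4=11.196 < 14.315 ≤ a1+…+a5=21.213 → R5 fires; P=6 R=4 Z=6
Draw 4: a1=2.592, a2=1.728, a3=7.536, a4=1.440, a5=11.448, a0=24.744; τ=−ln(0.5628)/24.744=0.023 → t=0.164; u2·a0=0.0189·24.744=0.468 ≤ a1=2.592 → R1 fires; P=5 R=3 Z=8
Draw 5: a1=1.620, a2=1.440, a3=7.536, a4=0.900, a5=7.155, a0=18.651; τ=−ln(0.9016)/18.651=0.006 → t=0.170; u2·a0=0.5874·18.651=10.956; a1+…+a3=10.596 < 10.956 ≤ a1+…+a4=11.496 → R4 fires; P=4 R=2 Z=9
Draw 6: a1=0.864, a2=1.152, a3=5.652, a4=0.480, a5=3.816, a0=11.964; τ=−ln(0.9156)/11.964=0.007 → t=0.177; u2·a0=0.3206·11.964=3.836; a1+a2=2.016 < 3.836 ≤ a1+…+a3=7.668 → R3 fires; P=4 R=2 Z=8
Draw 7: a1=0.864, a2=1.152, a3=5.024, a4=0.480, a5=3.816, a0=11.336; τ=−ln(0.0242)/11.336=0.328 → t=0.505; u2·a0=0.2263·11.336=2.565; a1+a2=2.016 < 2.565 ≤ a1+…+a3=7.040 → R3 fires; P=4 R=2 Z=7
Draw 8: a1=0.864, a2=1.152, a3=4.396, a4=0.480, a5=3.816, a0=10.708; τ=−ln(0.7842)/10.708=0.023 → t=0.528; u2·a0=0.9313·10.708=9.972; a1+…+a4=6.892 < 9.972 ≤ a1+…+a5=10.708 → R5 fires; P=3 R=3 Z=7
Draw 9: a1=0.972, a2=0.864, a3=6.594, a4=0.540, a5=4.293, a0=13.263; τ=−ln(0.2905)/13.263=0.093 → t=0.621; u2·a0=0.8862·13.263=11.754; a1+…+a4=8.970 < 11.754 ≤ a1+…+a5=13.263 → R5 fires; P=2 R=4 Z=7
Draw 10: a1=0.864, a2=0.576, a3=8.792, a4=0.480, a5=3.816, a0=14.528; τ=−ln(0.8860)/14.528=0.008 → t=0.630; u2·a0=0.4675·14.528=6.792; a1+a2=1.440 < 6.792 ≤ a1+…+a3=10.232 → R3 fires; P=2 R=4 Z=6
Draw 11: a1=0.864, a2=0.576, a3=7.536, a4=0.480, a5=3.816, a0=13.272; τ=−ln(0.0428)/13.272=0.237 → t=0.867; u2·a0=0.0641·13.272=0.851 ≤ a1=0.864 → R1 fires; P=1 R=3 Z=8
Draw 12: a1=0.324, a2=0.288, a3=7.536, a4=0.180, a5=1.431, a0=9.759; τ=−ln(0.3478)/9.759=0.108 → t=0.975 > T=0.88: stop.
At T=0.88: P=1 R=3 Z=8; the largest is Z.

Dominant species at T: Z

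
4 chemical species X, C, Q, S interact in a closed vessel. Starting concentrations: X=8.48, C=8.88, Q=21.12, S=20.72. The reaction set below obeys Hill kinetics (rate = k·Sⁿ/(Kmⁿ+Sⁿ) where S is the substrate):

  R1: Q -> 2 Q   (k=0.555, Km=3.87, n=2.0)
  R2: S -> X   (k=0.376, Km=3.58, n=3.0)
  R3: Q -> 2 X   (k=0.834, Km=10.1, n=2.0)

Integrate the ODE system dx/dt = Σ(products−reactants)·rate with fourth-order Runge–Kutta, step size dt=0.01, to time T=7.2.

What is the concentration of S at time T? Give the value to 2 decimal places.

S at T = 18.03

RK4 with dt=0.01: 720 steps to T=7.2. Trajectory (selected grid times):
t=0.00: X=8.48 C=8.88 Q=21.12 S=20.72
t=0.80: X=9.86 C=8.88 Q=21.01 S=20.42
t=1.60: X=11.25 C=8.88 Q=20.89 S=20.12
t=2.40: X=12.63 C=8.88 Q=20.78 S=19.82
t=3.20: X=14.00 C=8.88 Q=20.67 S=19.52
t=4.00: X=15.38 C=8.88 Q=20.56 S=19.22
t=4.80: X=16.75 C=8.88 Q=20.46 S=18.93
t=5.60: X=18.12 C=8.88 Q=20.35 S=18.63
t=6.40: X=19.49 C=8.88 Q=20.24 S=18.33
t=7.20: X=20.86 C=8.88 Q=20.14 S=18.03
Read off S at T=7.2: 18.03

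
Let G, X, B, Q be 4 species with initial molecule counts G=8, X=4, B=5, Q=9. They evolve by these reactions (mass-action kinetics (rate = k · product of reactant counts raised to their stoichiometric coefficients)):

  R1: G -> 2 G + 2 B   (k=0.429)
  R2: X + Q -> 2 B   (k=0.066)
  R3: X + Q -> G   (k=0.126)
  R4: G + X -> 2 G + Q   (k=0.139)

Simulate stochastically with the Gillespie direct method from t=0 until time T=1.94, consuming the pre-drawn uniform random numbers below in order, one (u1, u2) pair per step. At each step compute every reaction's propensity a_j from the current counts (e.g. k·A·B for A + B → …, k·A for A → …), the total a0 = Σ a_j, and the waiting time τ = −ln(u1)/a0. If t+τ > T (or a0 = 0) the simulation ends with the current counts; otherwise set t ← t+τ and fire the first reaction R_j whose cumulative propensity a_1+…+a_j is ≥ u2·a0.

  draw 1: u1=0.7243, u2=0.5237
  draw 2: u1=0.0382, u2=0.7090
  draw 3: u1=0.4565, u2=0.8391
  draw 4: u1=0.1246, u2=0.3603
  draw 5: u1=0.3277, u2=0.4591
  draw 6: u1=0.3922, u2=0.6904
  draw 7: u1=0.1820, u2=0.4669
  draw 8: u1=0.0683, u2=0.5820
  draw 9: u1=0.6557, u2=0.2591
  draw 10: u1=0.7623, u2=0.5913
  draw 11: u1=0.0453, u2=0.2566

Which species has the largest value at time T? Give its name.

t=0.000: G=8 X=4 B=5 Q=9
Draw 1: a1=3.432, a2=2.376, a3=4.536, a4=4.448, a0=14.792; τ=−ln(0.7243)/14.792=0.022 → t=0.022; u2·a0=0.5237·14.792=7.747; a1+a2=5.808 < 7.747 ≤ a1+…+a3=10.344 → R3 fires; G=9 X=3 B=5 Q=8
Draw 2: a1=3.861, a2=1.584, a3=3.024, a4=3.753, a0=12.222; τ=−ln(0.0382)/12.222=0.267 → t=0.289; u2·a0=0.7090·12.222=8.665; a1+…+a3=8.469 < 8.665 ≤ a1+…+a4=12.222 → R4 fires; G=10 X=2 B=5 Q=9
Draw 3: a1=4.290, a2=1.188, a3=2.268, a4=2.780, a0=10.526; τ=−ln(0.4565)/10.526=0.074 → t=0.363; u2·a0=0.8391·10.526=8.832; a1+…+a3=7.746 < 8.832 ≤ a1+…+a4=10.526 → R4 fires; G=11 X=1 B=5 Q=10
Draw 4: a1=4.719, a2=0.660, a3=1.260, a4=1.529, a0=8.168; τ=−ln(0.1246)/8.168=0.255 → t=0.618; u2·a0=0.3603·8.168=2.943 ≤ a1=4.719 → R1 fires; G=12 X=1 B=7 Q=10
Draw 5: a1=5.148, a2=0.660, a3=1.260, a4=1.668, a0=8.736; τ=−ln(0.3277)/8.736=0.128 → t=0.746; u2·a0=0.4591·8.736=4.011 ≤ a1=5.148 → R1 fires; G=13 X=1 B=9 Q=10
Draw 6: a1=5.577, a2=0.660, a3=1.260, a4=1.807, a0=9.304; τ=−ln(0.3922)/9.304=0.101 → t=0.847; u2·a0=0.6904·9.304=6.423; a1+a2=6.237 < 6.423 ≤ a1+…+a3=7.497 → R3 fires; G=14 X=0 B=9 Q=9
Draw 7: a1=6.006, a2=0.000, a3=0.000, a4=0.000, a0=6.006; τ=−ln(0.1820)/6.006=0.284 → t=1.130; u2·a0=0.4669·6.006=2.804 ≤ a1=6.006 → R1 fires; G=15 X=0 B=11 Q=9
Draw 8: a1=6.435, a2=0.000, a3=0.000, a4=0.000, a0=6.435; τ=−ln(0.0683)/6.435=0.417 → t=1.547; u2·a0=0.5820·6.435=3.745 ≤ a1=6.435 → R1 fires; G=16 X=0 B=13 Q=9
Draw 9: a1=6.864, a2=0.000, a3=0.000, a4=0.000, a0=6.864; τ=−ln(0.6557)/6.864=0.061 → t=1.609; u2·a0=0.2591·6.864=1.778 ≤ a1=6.864 → R1 fires; G=17 X=0 B=15 Q=9
Draw 10: a1=7.293, a2=0.000, a3=0.000, a4=0.000, a0=7.293; τ=−ln(0.7623)/7.293=0.037 → t=1.646; u2·a0=0.5913·7.293=4.312 ≤ a1=7.293 → R1 fires; G=18 X=0 B=17 Q=9
Draw 11: a1=7.722, a2=0.000, a3=0.000, a4=0.000, a0=7.722; τ=−ln(0.0453)/7.722=0.401 → t=2.047 > T=1.94: stop.
At T=1.94: G=18 X=0 B=17 Q=9; the largest is G.

Dominant species at T: G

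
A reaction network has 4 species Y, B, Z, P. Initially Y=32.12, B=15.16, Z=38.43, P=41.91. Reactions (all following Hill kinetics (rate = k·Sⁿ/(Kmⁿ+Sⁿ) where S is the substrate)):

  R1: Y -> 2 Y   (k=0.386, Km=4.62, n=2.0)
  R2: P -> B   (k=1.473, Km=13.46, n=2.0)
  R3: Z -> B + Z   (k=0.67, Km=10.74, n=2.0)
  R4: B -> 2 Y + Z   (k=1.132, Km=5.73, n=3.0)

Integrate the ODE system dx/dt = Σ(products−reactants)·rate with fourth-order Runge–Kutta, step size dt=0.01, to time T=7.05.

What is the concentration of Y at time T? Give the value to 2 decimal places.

Y at T = 50.26

RK4 with dt=0.01: 705 steps to T=7.05. Trajectory (selected grid times):
t=0.00: Y=32.12 B=15.16 Z=38.43 P=41.91
t=0.78: Y=34.10 B=15.84 Z=39.27 P=40.87
t=1.57: Y=36.11 B=16.53 Z=40.13 P=39.82
t=2.35: Y=38.10 B=17.20 Z=40.98 P=38.80
t=3.13: Y=40.11 B=17.85 Z=41.83 P=37.77
t=3.92: Y=42.14 B=18.51 Z=42.70 P=36.74
t=4.70: Y=44.16 B=19.16 Z=43.56 P=35.73
t=5.48: Y=46.18 B=19.79 Z=44.42 P=34.73
t=6.27: Y=48.23 B=20.43 Z=45.29 P=33.72
t=7.05: Y=50.26 B=21.04 Z=46.16 P=32.74
Read off Y at T=7.05: 50.26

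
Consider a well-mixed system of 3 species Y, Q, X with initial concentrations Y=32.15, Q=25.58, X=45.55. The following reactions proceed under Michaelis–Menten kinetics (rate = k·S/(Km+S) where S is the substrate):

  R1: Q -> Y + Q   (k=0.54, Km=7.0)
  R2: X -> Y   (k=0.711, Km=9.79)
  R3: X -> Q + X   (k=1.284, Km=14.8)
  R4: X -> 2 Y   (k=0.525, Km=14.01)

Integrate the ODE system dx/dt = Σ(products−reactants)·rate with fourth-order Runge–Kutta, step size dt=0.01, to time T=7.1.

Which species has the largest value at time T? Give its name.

RK4 with dt=0.01: 710 steps to T=7.1. Trajectory (selected grid times):
t=0.00: Y=32.15 Q=25.58 X=45.55
t=0.79: Y=33.58 Q=26.34 X=44.77
t=1.58: Y=35.01 Q=27.10 X=44.00
t=2.37: Y=36.44 Q=27.86 X=43.22
t=3.16: Y=37.86 Q=28.62 X=42.45
t=3.94: Y=39.26 Q=29.36 X=41.70
t=4.73: Y=40.68 Q=30.10 X=40.93
t=5.52: Y=42.10 Q=30.85 X=40.17
t=6.31: Y=43.51 Q=31.59 X=39.41
t=7.10: Y=44.92 Q=32.32 X=38.66
At T=7.1: Y=44.92 Q=32.32 X=38.66; the largest is Y.

Dominant species at T: Y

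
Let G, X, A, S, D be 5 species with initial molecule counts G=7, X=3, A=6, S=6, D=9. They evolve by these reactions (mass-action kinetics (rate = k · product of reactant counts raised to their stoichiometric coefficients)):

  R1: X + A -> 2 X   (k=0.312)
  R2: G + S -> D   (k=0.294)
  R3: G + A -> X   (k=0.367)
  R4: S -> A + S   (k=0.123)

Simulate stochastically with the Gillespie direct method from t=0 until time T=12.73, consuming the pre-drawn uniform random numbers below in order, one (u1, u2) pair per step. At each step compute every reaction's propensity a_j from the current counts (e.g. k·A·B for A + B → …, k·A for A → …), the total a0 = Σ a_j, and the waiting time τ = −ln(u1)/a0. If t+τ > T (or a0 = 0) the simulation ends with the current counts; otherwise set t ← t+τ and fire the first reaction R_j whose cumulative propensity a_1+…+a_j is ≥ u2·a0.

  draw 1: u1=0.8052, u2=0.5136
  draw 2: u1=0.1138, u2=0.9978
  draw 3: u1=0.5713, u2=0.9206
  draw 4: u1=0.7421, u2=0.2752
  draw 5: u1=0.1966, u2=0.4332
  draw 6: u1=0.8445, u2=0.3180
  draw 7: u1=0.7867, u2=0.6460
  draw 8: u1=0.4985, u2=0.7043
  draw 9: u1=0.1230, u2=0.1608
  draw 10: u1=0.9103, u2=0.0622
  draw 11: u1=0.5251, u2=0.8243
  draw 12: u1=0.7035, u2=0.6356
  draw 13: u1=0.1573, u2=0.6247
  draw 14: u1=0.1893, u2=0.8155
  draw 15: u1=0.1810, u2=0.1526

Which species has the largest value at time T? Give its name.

Dominant species at T: D

t=0.000: G=7 X=3 A=6 S=6 D=9
Draw 1: a1=5.616, a2=12.348, a3=15.414, a4=0.738, a0=34.116; τ=−ln(0.8052)/34.116=0.006 → t=0.006; u2·a0=0.5136·34.116=17.522; a1=5.616 < 17.522 ≤ a1+a2=17.964 → R2 fires; G=6 X=3 A=6 S=5 D=10
Draw 2: a1=5.616, a2=8.820, a3=13.212, a4=0.615, a0=28.263; τ=−ln(0.1138)/28.263=0.077 → t=0.083; u2·a0=0.9978·28.263=28.201; a1+…+a3=27.648 < 28.201 ≤ a1+…+a4=28.263 → R4 fires; G=6 X=3 A=7 S=5 D=10
Draw 3: a1=6.552, a2=8.820, a3=15.414, a4=0.615, a0=31.401; τ=−ln(0.5713)/31.401=0.018 → t=0.101; u2·a0=0.9206·31.401=28.908; a1+a2=15.372 < 28.908 ≤ a1+…+a3=30.786 → R3 fires; G=5 X=4 A=6 S=5 D=10
Draw 4: a1=7.488, a2=7.350, a3=11.010, a4=0.615, a0=26.463; τ=−ln(0.7421)/26.463=0.011 → t=0.112; u2·a0=0.2752·26.463=7.283 ≤ a1=7.488 → R1 fires; G=5 X=5 A=5 S=5 D=10
Draw 5: a1=7.800, a2=7.350, a3=9.175, a4=0.615, a0=24.940; τ=−ln(0.1966)/24.940=0.065 → t=0.178; u2·a0=0.4332·24.940=10.804; a1=7.800 < 10.804 ≤ a1+a2=15.150 → R2 fires; G=4 X=5 A=5 S=4 D=11
Draw 6: a1=7.800, a2=4.704, a3=7.340, a4=0.492, a0=20.336; τ=−ln(0.8445)/20.336=0.008 → t=0.186; u2·a0=0.3180·20.336=6.467 ≤ a1=7.800 → R1 fires; G=4 X=6 A=4 S=4 D=11
Draw 7: a1=7.488, a2=4.704, a3=5.872, a4=0.492, a0=18.556; τ=−ln(0.7867)/18.556=0.013 → t=0.199; u2·a0=0.6460·18.556=11.987; a1=7.488 < 11.987 ≤ a1+a2=12.192 → R2 fires; G=3 X=6 A=4 S=3 D=12
Draw 8: a1=7.488, a2=2.646, a3=4.404, a4=0.369, a0=14.907; τ=−ln(0.4985)/14.907=0.047 → t=0.246; u2·a0=0.7043·14.907=10.499; a1+a2=10.134 < 10.499 ≤ a1+…+a3=14.538 → R3 fires; G=2 X=7 A=3 S=3 D=12
Draw 9: a1=6.552, a2=1.764, a3=2.202, a4=0.369, a0=10.887; τ=−ln(0.1230)/10.887=0.192 → t=0.438; u2·a0=0.1608·10.887=1.751 ≤ a1=6.552 → R1 fires; G=2 X=8 A=2 S=3 D=12
Draw 10: a1=4.992, a2=1.764, a3=1.468, a4=0.369, a0=8.593; τ=−ln(0.9103)/8.593=0.011 → t=0.449; u2·a0=0.0622·8.593=0.534 ≤ a1=4.992 → R1 fires; G=2 X=9 A=1 S=3 D=12
Draw 11: a1=2.808, a2=1.764, a3=0.734, a4=0.369, a0=5.675; τ=−ln(0.5251)/5.675=0.114 → t=0.562; u2·a0=0.8243·5.675=4.678; a1+a2=4.572 < 4.678 ≤ a1+…+a3=5.306 → R3 fires; G=1 X=10 A=0 S=3 D=12
Draw 12: a1=0.000, a2=0.882, a3=0.000, a4=0.369, a0=1.251; τ=−ln(0.7035)/1.251=0.281 → t=0.844; u2·a0=0.6356·1.251=0.795; a1=0.000 < 0.795 ≤ a1+a2=0.882 → R2 fires; G=0 X=10 A=0 S=2 D=13
Draw 13: a1=0.000, a2=0.000, a3=0.000, a4=0.246, a0=0.246; τ=−ln(0.1573)/0.246=7.519 → t=8.362; u2·a0=0.6247·0.246=0.154; a1+…+a3=0.000 < 0.154 ≤ a1+…+a4=0.246 → R4 fires; G=0 X=10 A=1 S=2 D=13
Draw 14: a1=3.120, a2=0.000, a3=0.000, a4=0.246, a0=3.366; τ=−ln(0.1893)/3.366=0.494 → t=8.857; u2·a0=0.8155·3.366=2.745 ≤ a1=3.120 → R1 fires; G=0 X=11 A=0 S=2 D=13
Draw 15: a1=0.000, a2=0.000, a3=0.000, a4=0.246, a0=0.246; τ=−ln(0.1810)/0.246=6.948 → t=15.805 > T=12.73: stop.
At T=12.73: G=0 X=11 A=0 S=2 D=13; the largest is D.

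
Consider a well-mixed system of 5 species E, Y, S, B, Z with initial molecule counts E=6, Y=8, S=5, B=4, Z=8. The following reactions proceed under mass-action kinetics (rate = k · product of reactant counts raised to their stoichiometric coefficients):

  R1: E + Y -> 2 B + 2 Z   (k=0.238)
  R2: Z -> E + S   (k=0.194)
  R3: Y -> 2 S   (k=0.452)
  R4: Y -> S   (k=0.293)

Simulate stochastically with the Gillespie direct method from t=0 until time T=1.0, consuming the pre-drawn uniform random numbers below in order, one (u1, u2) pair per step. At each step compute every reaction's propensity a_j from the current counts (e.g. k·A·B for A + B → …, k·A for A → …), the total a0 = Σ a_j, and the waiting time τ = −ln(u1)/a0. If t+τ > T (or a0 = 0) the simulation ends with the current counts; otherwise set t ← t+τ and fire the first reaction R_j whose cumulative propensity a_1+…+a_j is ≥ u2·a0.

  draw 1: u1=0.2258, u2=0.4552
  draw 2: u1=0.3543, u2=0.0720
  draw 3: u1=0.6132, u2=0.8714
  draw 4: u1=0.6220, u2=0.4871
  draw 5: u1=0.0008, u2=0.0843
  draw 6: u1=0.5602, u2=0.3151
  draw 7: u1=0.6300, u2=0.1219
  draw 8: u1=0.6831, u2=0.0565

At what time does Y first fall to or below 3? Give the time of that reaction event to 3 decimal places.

Threshold first reached at t = 0.895

t=0.000: E=6 Y=8 S=5 B=4 Z=8
Draw 1: a1=11.424, a2=1.552, a3=3.616, a4=2.344, a0=18.936; τ=−ln(0.2258)/18.936=0.079 → t=0.079; u2·a0=0.4552·18.936=8.620 ≤ a1=11.424 → R1 fires; E=5 Y=7 S=5 B=6 Z=10
Draw 2: a1=8.330, a2=1.940, a3=3.164, a4=2.051, a0=15.485; τ=−ln(0.3543)/15.485=0.067 → t=0.146; u2·a0=0.0720·15.485=1.115 ≤ a1=8.330 → R1 fires; E=4 Y=6 S=5 B=8 Z=12
Draw 3: a1=5.712, a2=2.328, a3=2.712, a4=1.758, a0=12.510; τ=−ln(0.6132)/12.510=0.039 → t=0.185; u2·a0=0.8714·12.510=10.901; a1+…+a3=10.752 < 10.901 ≤ a1+…+a4=12.510 → R4 fires; E=4 Y=5 S=6 B=8 Z=12
Draw 4: a1=4.760, a2=2.328, a3=2.260, a4=1.465, a0=10.813; τ=−ln(0.6220)/10.813=0.044 → t=0.229; u2·a0=0.4871·10.813=5.267; a1=4.760 < 5.267 ≤ a1+a2=7.088 → R2 fires; E=5 Y=5 S=7 B=8 Z=11
Draw 5: a1=5.950, a2=2.134, a3=2.260, a4=1.465, a0=11.809; τ=−ln(0.0008)/11.809=0.604 → t=0.832; u2·a0=0.0843·11.809=0.995 ≤ a1=5.950 → R1 fires; E=4 Y=4 S=7 B=10 Z=13
Draw 6: a1=3.808, a2=2.522, a3=1.808, a4=1.172, a0=9.310; τ=−ln(0.5602)/9.310=0.062 → t=0.895; u2·a0=0.3151·9.310=2.934 ≤ a1=3.808 → R1 fires; E=3 Y=3 S=7 B=12 Z=15
Draw 7: a1=2.142, a2=2.910, a3=1.356, a4=0.879, a0=7.287; τ=−ln(0.6300)/7.287=0.063 → t=0.958; u2·a0=0.1219·7.287=0.888 ≤ a1=2.142 → R1 fires; E=2 Y=2 S=7 B=14 Z=17
Draw 8: a1=0.952, a2=3.298, a3=0.904, a4=0.586, a0=5.740; τ=−ln(0.6831)/5.740=0.066 → t=1.024 > T=1.0: stop.
Y first becomes ≤ 3 when it reaches 3 at the event at t=0.895.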